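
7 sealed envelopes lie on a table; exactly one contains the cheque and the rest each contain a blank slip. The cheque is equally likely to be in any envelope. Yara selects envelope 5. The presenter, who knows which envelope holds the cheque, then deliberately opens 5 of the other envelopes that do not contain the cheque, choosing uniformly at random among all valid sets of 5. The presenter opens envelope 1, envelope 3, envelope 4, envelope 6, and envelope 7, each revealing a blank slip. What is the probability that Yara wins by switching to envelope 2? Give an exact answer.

Condition on the true location of the cheque.
If it is in any of envelopes 1, 3, 4, 6, and 7 (prior 1/7 each): that envelope was opened and seen not to hold the prize — ruled out; weight (1/7)·0 = 0 each.
If it is in envelope 2 (prior 1/7): the presenter has no choice, probability 1; weight (1/7)·1 = 1/7.
If it is in envelope 5 (prior 1/7): the presenter has 6 equally likely choices, so probability 1/6; weight (1/7)·(1/6) = 1/42.
The weights sum to 1/6.
So P(the cheque in envelope 2 | the presenter opened envelope 1, envelope 3, envelope 4, envelope 6, and envelope 7) = (1/7) / (1/6) = 6/7.

6/7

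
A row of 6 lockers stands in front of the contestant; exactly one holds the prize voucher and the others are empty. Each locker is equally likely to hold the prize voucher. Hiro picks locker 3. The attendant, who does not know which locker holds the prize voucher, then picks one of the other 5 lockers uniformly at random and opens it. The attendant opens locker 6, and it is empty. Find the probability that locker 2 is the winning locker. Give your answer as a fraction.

1/5

Condition on the true location of the prize voucher.
If it is in any of lockers 1, 2, 3, 4, and 5 (prior 1/6 each): the attendant picks locker 6 with probability 1/5 regardless, and it is not the prize; weight (1/6)·(1/5) = 1/30 each.
If it is in locker 6 (prior 1/6): the attendant opened locker 6, so this case is ruled out; weight (1/6)·0 = 0.
The weights sum to 1/6.
So P(the prize voucher in locker 2 | the attendant opened locker 6) = (1/30) / (1/6) = 1/5.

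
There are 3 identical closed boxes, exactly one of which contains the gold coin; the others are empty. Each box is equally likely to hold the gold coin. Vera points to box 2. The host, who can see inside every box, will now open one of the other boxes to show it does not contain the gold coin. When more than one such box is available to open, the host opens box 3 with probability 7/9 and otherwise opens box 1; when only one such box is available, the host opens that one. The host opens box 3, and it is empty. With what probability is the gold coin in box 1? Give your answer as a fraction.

Condition on the true location of the gold coin.
If it is in box 1 (prior 1/3): only box 3 is available, probability 1; weight (1/3)·1 = 1/3.
If it is in box 2 (prior 1/3): box 3 is available, opened with probability 7/9; weight (1/3)·(7/9) = 7/27.
If it is in box 3 (prior 1/3): the host opened box 3, so this case is ruled out; weight (1/3)·0 = 0.
The weights sum to 16/27.
So P(the gold coin in box 1 | the host opened box 3) = (1/3) / (16/27) = 9/16.

9/16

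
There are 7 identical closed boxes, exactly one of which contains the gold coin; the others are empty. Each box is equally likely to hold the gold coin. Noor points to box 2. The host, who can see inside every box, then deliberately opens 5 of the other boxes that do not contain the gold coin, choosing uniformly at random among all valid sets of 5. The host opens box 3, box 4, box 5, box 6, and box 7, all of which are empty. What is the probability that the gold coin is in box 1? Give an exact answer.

Condition on the true location of the gold coin.
If it is in box 1 (prior 1/7): the host has no choice, probability 1; weight (1/7)·1 = 1/7.
If it is in box 2 (prior 1/7): the host has 6 equally likely choices, so probability 1/6; weight (1/7)·(1/6) = 1/42.
If it is in any of boxes 3, 4, 5, 6, and 7 (prior 1/7 each): that box was opened and seen not to hold the prize — ruled out; weight (1/7)·0 = 0 each.
The weights sum to 1/6.
So P(the gold coin in box 1 | the host opened box 3, box 4, box 5, box 6, and box 7) = (1/7) / (1/6) = 6/7.

6/7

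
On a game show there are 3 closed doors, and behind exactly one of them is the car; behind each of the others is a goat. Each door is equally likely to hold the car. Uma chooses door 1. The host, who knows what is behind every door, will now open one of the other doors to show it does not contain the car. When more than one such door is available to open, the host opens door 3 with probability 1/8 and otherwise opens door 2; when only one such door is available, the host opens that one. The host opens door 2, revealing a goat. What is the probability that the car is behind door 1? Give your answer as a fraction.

7/15

Condition on the true location of the car.
If it is behind door 1 (prior 1/3): door 3 is available but not opened, probability 7/8; weight (1/3)·(7/8) = 7/24.
If it is behind door 2 (prior 1/3): the host opened door 2, so this case is ruled out; weight (1/3)·0 = 0.
If it is behind door 3 (prior 1/3): only door 2 is available, probability 1; weight (1/3)·1 = 1/3.
The weights sum to 5/8.
So P(the car behind door 1 | the host opened door 2) = (7/24) / (5/8) = 7/15.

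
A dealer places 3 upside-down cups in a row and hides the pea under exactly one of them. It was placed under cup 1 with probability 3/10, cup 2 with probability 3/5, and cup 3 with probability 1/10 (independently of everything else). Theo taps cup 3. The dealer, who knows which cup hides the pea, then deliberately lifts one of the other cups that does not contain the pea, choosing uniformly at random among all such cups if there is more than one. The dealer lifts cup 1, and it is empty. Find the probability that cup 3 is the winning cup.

1/13

Consider each possible location of the pea in turn.
If it is under cup 1 (prior 3/10): the dealer opened cup 1, so this case is ruled out; weight (3/10)·0 = 0.
If it is under cup 2 (prior 3/5): the dealer has no choice, probability 1; weight (3/5)·1 = 3/5.
If it is under cup 3 (prior 1/10): the dealer has 2 equally likely choices, so probability 1/2; weight (1/10)·(1/2) = 1/20.
The weights sum to 13/20.
So P(the pea under cup 3 | the dealer opened cup 1) = (1/20) / (13/20) = 1/13.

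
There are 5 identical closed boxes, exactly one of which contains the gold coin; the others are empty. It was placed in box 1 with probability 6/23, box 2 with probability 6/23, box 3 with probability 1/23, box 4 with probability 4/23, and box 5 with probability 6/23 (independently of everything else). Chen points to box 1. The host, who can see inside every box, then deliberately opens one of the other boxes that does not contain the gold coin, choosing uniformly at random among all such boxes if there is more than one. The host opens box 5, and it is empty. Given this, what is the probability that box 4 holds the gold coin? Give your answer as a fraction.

Apply Bayes' rule, conditioning on where the gold coin actually is.
If it is in box 1 (prior 6/23): the host has 4 equally likely choices, so probability 1/4; weight (6/23)·(1/4) = 3/46.
If it is in box 2 (prior 6/23): the host has 3 equally likely choices, so probability 1/3; weight (6/23)·(1/3) = 2/23.
If it is in box 3 (prior 1/23): the host has 3 equally likely choices, so probability 1/3; weight (1/23)·(1/3) = 1/69.
If it is in box 4 (prior 4/23): the host has 3 equally likely choices, so probability 1/3; weight (4/23)·(1/3) = 4/69.
If it is in box 5 (prior 6/23): the host opened box 5, so this case is ruled out; weight (6/23)·0 = 0.
The weights sum to 31/138.
So P(the gold coin in box 4 | the host opened box 5) = (4/69) / (31/138) = 8/31.

8/31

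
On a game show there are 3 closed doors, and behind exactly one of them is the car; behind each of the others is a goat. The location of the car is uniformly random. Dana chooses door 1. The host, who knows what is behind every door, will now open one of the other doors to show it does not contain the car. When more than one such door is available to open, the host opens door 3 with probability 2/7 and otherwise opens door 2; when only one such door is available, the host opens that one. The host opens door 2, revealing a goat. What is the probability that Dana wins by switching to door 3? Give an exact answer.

Apply Bayes' rule, conditioning on where the car actually is.
If it is behind door 1 (prior 1/3): door 3 is available but not opened, probability 5/7; weight (1/3)·(5/7) = 5/21.
If it is behind door 2 (prior 1/3): the host opened door 2, so this case is ruled out; weight (1/3)·0 = 0.
If it is behind door 3 (prior 1/3): only door 2 is available, probability 1; weight (1/3)·1 = 1/3.
The weights sum to 4/7.
So P(the car behind door 3 | the host opened door 2) = (1/3) / (4/7) = 7/12.

7/12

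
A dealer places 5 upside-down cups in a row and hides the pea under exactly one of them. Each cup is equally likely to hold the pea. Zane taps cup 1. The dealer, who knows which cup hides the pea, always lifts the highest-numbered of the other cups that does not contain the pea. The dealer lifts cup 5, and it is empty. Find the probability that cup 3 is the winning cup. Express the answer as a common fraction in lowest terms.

1/4

Condition on the true location of the pea.
If it is under any of cups 1, 2, 3, and 4 (prior 1/5 each): cup 5 is the highest-numbered option available, probability 1; weight (1/5)·1 = 1/5 each.
If it is under cup 5 (prior 1/5): the dealer opened cup 5, so this case is ruled out; weight (1/5)·0 = 0.
The weights sum to 4/5.
So P(the pea under cup 3 | the dealer opened cup 5) = (1/5) / (4/5) = 1/4.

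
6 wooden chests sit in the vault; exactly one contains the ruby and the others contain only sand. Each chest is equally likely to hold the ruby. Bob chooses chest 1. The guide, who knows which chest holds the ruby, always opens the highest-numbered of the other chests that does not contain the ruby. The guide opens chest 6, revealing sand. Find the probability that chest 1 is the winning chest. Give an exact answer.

Apply Bayes' rule, conditioning on where the ruby actually is.
If it is in any of chests 1, 2, 3, 4, and 5 (prior 1/6 each): chest 6 is the highest-numbered option available, probability 1; weight (1/6)·1 = 1/6 each.
If it is in chest 6 (prior 1/6): the guide opened chest 6, so this case is ruled out; weight (1/6)·0 = 0.
The weights sum to 5/6.
So P(the ruby in chest 1 | the guide opened chest 6) = (1/6) / (5/6) = 1/5.

1/5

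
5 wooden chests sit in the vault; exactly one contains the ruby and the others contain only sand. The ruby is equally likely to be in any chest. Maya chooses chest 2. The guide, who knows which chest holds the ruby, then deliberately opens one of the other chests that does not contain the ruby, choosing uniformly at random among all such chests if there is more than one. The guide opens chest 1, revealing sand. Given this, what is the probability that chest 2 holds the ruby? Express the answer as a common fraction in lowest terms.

1/5

Apply Bayes' rule, conditioning on where the ruby actually is.
If it is in chest 1 (prior 1/5): the guide opened chest 1, so this case is ruled out; weight (1/5)·0 = 0.
If it is in chest 2 (prior 1/5): the guide has 4 equally likely choices, so probability 1/4; weight (1/5)·(1/4) = 1/20.
If it is in any of chests 3, 4, and 5 (prior 1/5 each): the guide has 3 equally likely choices, so probability 1/3; weight (1/5)·(1/3) = 1/15 each.
The weights sum to 1/4.
So P(the ruby in chest 2 | the guide opened chest 1) = (1/20) / (1/4) = 1/5.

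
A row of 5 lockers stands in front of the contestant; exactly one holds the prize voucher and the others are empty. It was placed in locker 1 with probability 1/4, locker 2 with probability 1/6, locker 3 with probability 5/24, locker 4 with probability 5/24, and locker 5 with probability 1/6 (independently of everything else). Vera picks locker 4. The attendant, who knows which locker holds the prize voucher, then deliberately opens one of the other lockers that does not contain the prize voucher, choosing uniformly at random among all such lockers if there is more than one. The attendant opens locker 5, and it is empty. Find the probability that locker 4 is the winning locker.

1/5

Apply Bayes' rule, conditioning on where the prize voucher actually is.
If it is in locker 1 (prior 1/4): the attendant has 3 equally likely choices, so probability 1/3; weight (1/4)·(1/3) = 1/12.
If it is in locker 2 (prior 1/6): the attendant has 3 equally likely choices, so probability 1/3; weight (1/6)·(1/3) = 1/18.
If it is in locker 3 (prior 5/24): the attendant has 3 equally likely choices, so probability 1/3; weight (5/24)·(1/3) = 5/72.
If it is in locker 4 (prior 5/24): the attendant has 4 equally likely choices, so probability 1/4; weight (5/24)·(1/4) = 5/96.
If it is in locker 5 (prior 1/6): the attendant opened locker 5, so this case is ruled out; weight (1/6)·0 = 0.
The weights sum to 25/96.
So P(the prize voucher in locker 4 | the attendant opened locker 5) = (5/96) / (25/96) = 1/5.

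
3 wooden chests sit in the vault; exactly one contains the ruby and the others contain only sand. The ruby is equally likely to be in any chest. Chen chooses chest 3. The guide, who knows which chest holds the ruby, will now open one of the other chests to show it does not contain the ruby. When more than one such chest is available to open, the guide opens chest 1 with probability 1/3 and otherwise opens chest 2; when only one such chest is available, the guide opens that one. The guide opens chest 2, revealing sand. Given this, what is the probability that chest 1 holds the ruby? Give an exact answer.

3/5

Consider each possible location of the ruby in turn.
If it is in chest 1 (prior 1/3): only chest 2 is available, probability 1; weight (1/3)·1 = 1/3.
If it is in chest 2 (prior 1/3): the guide opened chest 2, so this case is ruled out; weight (1/3)·0 = 0.
If it is in chest 3 (prior 1/3): chest 1 is available but not opened, probability 2/3; weight (1/3)·(2/3) = 2/9.
The weights sum to 5/9.
So P(the ruby in chest 1 | the guide opened chest 2) = (1/3) / (5/9) = 3/5.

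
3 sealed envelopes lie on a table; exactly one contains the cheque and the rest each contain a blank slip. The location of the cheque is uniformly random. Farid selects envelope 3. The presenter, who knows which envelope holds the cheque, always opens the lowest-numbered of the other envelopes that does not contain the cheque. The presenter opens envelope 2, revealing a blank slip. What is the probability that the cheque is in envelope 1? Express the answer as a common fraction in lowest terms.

1

Apply Bayes' rule, conditioning on where the cheque actually is.
If it is in envelope 1 (prior 1/3): envelope 2 is the lowest-numbered option available, probability 1; weight (1/3)·1 = 1/3.
If it is in envelope 2 (prior 1/3): the presenter opened envelope 2, so this case is ruled out; weight (1/3)·0 = 0.
If it is in envelope 3 (prior 1/3): the presenter would have opened envelope 1 instead, probability 0; weight (1/3)·0 = 0.
The weights sum to 1/3.
So P(the cheque in envelope 1 | the presenter opened envelope 2) = (1/3) / (1/3) = 1.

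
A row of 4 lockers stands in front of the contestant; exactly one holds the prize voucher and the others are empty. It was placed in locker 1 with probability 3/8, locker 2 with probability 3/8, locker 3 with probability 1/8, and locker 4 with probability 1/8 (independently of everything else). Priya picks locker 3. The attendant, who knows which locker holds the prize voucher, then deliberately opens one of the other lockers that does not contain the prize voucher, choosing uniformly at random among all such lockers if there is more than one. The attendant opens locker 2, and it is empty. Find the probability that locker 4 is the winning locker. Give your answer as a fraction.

3/14

Condition on the true location of the prize voucher.
If it is in locker 1 (prior 3/8): the attendant has 2 equally likely choices, so probability 1/2; weight (3/8)·(1/2) = 3/16.
If it is in locker 2 (prior 3/8): the attendant opened locker 2, so this case is ruled out; weight (3/8)·0 = 0.
If it is in locker 3 (prior 1/8): the attendant has 3 equally likely choices, so probability 1/3; weight (1/8)·(1/3) = 1/24.
If it is in locker 4 (prior 1/8): the attendant has 2 equally likely choices, so probability 1/2; weight (1/8)·(1/2) = 1/16.
The weights sum to 7/24.
So P(the prize voucher in locker 4 | the attendant opened locker 2) = (1/16) / (7/24) = 3/14.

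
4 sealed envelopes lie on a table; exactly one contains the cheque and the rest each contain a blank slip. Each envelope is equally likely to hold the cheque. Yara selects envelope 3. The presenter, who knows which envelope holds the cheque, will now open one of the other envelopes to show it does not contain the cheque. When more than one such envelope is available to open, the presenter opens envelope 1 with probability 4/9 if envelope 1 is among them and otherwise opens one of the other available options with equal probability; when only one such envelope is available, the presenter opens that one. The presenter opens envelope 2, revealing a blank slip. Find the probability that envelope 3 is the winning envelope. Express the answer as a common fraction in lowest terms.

Condition on the true location of the cheque.
If it is in envelope 1 (prior 1/4): envelope 1 holds the prize so is unavailable; the presenter chooses uniformly among the 2 others, probability 1/2; weight (1/4)·(1/2) = 1/8.
If it is in envelope 2 (prior 1/4): the presenter opened envelope 2, so this case is ruled out; weight (1/4)·0 = 0.
If it is in envelope 3 (prior 1/4): envelope 1 is available but not opened; envelope 2 gets probability (1 − 4/9)/2 = 5/18; weight (1/4)·(5/18) = 5/72.
If it is in envelope 4 (prior 1/4): envelope 1 is available but not opened, probability 5/9; weight (1/4)·(5/9) = 5/36.
The weights sum to 1/3.
So P(the cheque in envelope 3 | the presenter opened envelope 2) = (5/72) / (1/3) = 5/24.

5/24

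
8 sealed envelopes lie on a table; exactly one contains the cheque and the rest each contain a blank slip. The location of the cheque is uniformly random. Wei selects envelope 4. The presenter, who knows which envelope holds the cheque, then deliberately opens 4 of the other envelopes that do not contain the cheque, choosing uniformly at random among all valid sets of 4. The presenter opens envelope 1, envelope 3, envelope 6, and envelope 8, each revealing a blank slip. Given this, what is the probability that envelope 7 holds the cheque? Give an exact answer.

7/24

Apply Bayes' rule, conditioning on where the cheque actually is.
If it is in any of envelopes 1, 3, 6, and 8 (prior 1/8 each): that envelope was opened and seen not to hold the prize — ruled out; weight (1/8)·0 = 0 each.
If it is in any of envelopes 2, 5, and 7 (prior 1/8 each): the presenter has 15 equally likely choices, so probability 1/15; weight (1/8)·(1/15) = 1/120 each.
If it is in envelope 4 (prior 1/8): the presenter has 35 equally likely choices, so probability 1/35; weight (1/8)·(1/35) = 1/280.
The weights sum to 1/35.
So P(the cheque in envelope 7 | the presenter opened envelope 1, envelope 3, envelope 6, and envelope 8) = (1/120) / (1/35) = 7/24.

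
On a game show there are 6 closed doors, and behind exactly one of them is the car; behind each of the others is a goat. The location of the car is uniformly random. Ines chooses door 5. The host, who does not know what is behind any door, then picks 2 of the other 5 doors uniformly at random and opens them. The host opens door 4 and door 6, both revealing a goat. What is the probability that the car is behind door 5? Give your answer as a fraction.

1/4

Because the host chose which doors to open without knowing where the car is, the choice is independent of the prize location. Learning that none of the 2 opened doors holds the car simply rules out those 2 locations and leaves the remaining 4 doors still equally likely by symmetry.
So P(the car behind door 5) = 1/4.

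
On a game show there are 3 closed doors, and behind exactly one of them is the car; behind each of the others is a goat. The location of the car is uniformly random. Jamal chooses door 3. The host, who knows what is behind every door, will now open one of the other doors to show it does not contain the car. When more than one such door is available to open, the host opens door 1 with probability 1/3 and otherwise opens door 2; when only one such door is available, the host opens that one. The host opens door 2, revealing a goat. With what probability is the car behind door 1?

3/5

Consider each possible location of the car in turn.
If it is behind door 1 (prior 1/3): only door 2 is available, probability 1; weight (1/3)·1 = 1/3.
If it is behind door 2 (prior 1/3): the host opened door 2, so this case is ruled out; weight (1/3)·0 = 0.
If it is behind door 3 (prior 1/3): door 1 is available but not opened, probability 2/3; weight (1/3)·(2/3) = 2/9.
The weights sum to 5/9.
So P(the car behind door 1 | the host opened door 2) = (1/3) / (5/9) = 3/5.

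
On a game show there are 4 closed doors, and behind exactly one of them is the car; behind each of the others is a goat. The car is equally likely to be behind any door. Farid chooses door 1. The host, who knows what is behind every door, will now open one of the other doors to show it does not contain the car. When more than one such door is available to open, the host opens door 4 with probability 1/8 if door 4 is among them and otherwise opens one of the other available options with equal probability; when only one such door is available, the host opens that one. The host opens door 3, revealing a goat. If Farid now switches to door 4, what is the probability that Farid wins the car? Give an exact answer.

8/29

Condition on the true location of the car.
If it is behind door 1 (prior 1/4): door 4 is available but not opened; door 3 gets probability (1 − 1/8)/2 = 7/16; weight (1/4)·(7/16) = 7/64.
If it is behind door 2 (prior 1/4): door 4 is available but not opened, probability 7/8; weight (1/4)·(7/8) = 7/32.
If it is behind door 3 (prior 1/4): the host opened door 3, so this case is ruled out; weight (1/4)·0 = 0.
If it is behind door 4 (prior 1/4): door 4 holds the prize so is unavailable; the host chooses uniformly among the 2 others, probability 1/2; weight (1/4)·(1/2) = 1/8.
The weights sum to 29/64.
So P(the car behind door 4 | the host opened door 3) = (1/8) / (29/64) = 8/29.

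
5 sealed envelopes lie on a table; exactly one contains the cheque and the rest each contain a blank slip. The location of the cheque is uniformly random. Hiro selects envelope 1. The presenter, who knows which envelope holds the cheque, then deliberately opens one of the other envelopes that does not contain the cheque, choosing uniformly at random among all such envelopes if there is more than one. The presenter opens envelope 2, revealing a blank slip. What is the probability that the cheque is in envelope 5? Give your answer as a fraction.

4/15

Consider each possible location of the cheque in turn.
If it is in envelope 1 (prior 1/5): the presenter has 4 equally likely choices, so probability 1/4; weight (1/5)·(1/4) = 1/20.
If it is in envelope 2 (prior 1/5): the presenter opened envelope 2, so this case is ruled out; weight (1/5)·0 = 0.
If it is in any of envelopes 3, 4, and 5 (prior 1/5 each): the presenter has 3 equally likely choices, so probability 1/3; weight (1/5)·(1/3) = 1/15 each.
The weights sum to 1/4.
So P(the cheque in envelope 5 | the presenter opened envelope 2) = (1/15) / (1/4) = 4/15.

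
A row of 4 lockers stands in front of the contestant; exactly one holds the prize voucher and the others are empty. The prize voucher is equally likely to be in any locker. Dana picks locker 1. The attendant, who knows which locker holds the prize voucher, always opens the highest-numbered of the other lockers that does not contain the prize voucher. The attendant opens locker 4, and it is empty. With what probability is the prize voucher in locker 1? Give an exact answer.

1/3

Condition on the true location of the prize voucher.
If it is in any of lockers 1, 2, and 3 (prior 1/4 each): locker 4 is the highest-numbered option available, probability 1; weight (1/4)·1 = 1/4 each.
If it is in locker 4 (prior 1/4): the attendant opened locker 4, so this case is ruled out; weight (1/4)·0 = 0.
The weights sum to 3/4.
So P(the prize voucher in locker 1 | the attendant opened locker 4) = (1/4) / (3/4) = 1/3.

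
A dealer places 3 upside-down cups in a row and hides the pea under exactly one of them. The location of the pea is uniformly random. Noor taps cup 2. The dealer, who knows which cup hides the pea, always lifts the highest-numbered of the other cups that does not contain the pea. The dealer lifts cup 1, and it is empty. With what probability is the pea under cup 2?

0

Apply Bayes' rule, conditioning on where the pea actually is.
If it is under cup 1 (prior 1/3): the dealer opened cup 1, so this case is ruled out; weight (1/3)·0 = 0.
If it is under cup 2 (prior 1/3): the dealer would have opened cup 3 instead, probability 0; weight (1/3)·0 = 0.
If it is under cup 3 (prior 1/3): cup 1 is the highest-numbered option available, probability 1; weight (1/3)·1 = 1/3.
The weights sum to 1/3.
So P(the pea under cup 2 | the dealer opened cup 1) = 0 / (1/3) = 0.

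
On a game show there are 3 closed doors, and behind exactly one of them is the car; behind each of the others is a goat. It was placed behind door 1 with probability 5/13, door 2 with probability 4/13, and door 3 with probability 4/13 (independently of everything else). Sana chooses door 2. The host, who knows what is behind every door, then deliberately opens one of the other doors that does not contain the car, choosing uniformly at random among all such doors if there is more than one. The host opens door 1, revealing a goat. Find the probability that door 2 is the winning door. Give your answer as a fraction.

1/3

Apply Bayes' rule, conditioning on where the car actually is.
If it is behind door 1 (prior 5/13): the host opened door 1, so this case is ruled out; weight (5/13)·0 = 0.
If it is behind door 2 (prior 4/13): the host has 2 equally likely choices, so probability 1/2; weight (4/13)·(1/2) = 2/13.
If it is behind door 3 (prior 4/13): the host has no choice, probability 1; weight (4/13)·1 = 4/13.
The weights sum to 6/13.
So P(the car behind door 2 | the host opened door 1) = (2/13) / (6/13) = 1/3.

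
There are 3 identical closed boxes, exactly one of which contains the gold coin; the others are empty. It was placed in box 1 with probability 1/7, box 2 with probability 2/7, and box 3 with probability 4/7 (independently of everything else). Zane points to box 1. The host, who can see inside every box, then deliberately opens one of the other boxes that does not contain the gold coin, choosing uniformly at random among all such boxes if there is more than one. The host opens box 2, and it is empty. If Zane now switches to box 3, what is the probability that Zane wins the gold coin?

Condition on the true location of the gold coin.
If it is in box 1 (prior 1/7): the host has 2 equally likely choices, so probability 1/2; weight (1/7)·(1/2) = 1/14.
If it is in box 2 (prior 2/7): the host opened box 2, so this case is ruled out; weight (2/7)·0 = 0.
If it is in box 3 (prior 4/7): the host has no choice, probability 1; weight (4/7)·1 = 4/7.
The weights sum to 9/14.
So P(the gold coin in box 3 | the host opened box 2) = (4/7) / (9/14) = 8/9.

8/9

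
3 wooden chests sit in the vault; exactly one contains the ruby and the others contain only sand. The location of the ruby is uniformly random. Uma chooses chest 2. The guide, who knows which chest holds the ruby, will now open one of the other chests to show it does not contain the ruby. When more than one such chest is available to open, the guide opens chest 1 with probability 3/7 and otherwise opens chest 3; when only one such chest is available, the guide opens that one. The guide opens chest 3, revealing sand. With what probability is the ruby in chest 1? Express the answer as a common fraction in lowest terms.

7/11

Apply Bayes' rule, conditioning on where the ruby actually is.
If it is in chest 1 (prior 1/3): only chest 3 is available, probability 1; weight (1/3)·1 = 1/3.
If it is in chest 2 (prior 1/3): chest 1 is available but not opened, probability 4/7; weight (1/3)·(4/7) = 4/21.
If it is in chest 3 (prior 1/3): the guide opened chest 3, so this case is ruled out; weight (1/3)·0 = 0.
The weights sum to 11/21.
So P(the ruby in chest 1 | the guide opened chest 3) = (1/3) / (11/21) = 7/11.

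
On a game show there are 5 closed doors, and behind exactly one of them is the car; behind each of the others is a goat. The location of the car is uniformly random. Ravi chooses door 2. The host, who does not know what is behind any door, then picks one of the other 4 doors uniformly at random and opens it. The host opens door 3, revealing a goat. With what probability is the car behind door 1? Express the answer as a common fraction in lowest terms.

Consider each possible location of the car in turn.
If it is behind any of doors 1, 2, 4, and 5 (prior 1/5 each): the host picks door 3 with probability 1/4 regardless, and it is not the prize; weight (1/5)·(1/4) = 1/20 each.
If it is behind door 3 (prior 1/5): the host opened door 3, so this case is ruled out; weight (1/5)·0 = 0.
The weights sum to 1/5.
So P(the car behind door 1 | the host opened door 3) = (1/20) / (1/5) = 1/4.

1/4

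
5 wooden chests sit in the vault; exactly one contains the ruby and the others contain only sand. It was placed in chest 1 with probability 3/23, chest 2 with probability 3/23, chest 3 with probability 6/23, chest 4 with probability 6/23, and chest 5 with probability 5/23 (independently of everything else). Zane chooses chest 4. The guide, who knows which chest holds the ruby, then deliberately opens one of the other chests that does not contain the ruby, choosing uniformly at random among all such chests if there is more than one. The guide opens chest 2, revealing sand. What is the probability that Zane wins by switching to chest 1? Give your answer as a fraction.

Apply Bayes' rule, conditioning on where the ruby actually is.
If it is in chest 1 (prior 3/23): the guide has 3 equally likely choices, so probability 1/3; weight (3/23)·(1/3) = 1/23.
If it is in chest 2 (prior 3/23): the guide opened chest 2, so this case is ruled out; weight (3/23)·0 = 0.
If it is in chest 3 (prior 6/23): the guide has 3 equally likely choices, so probability 1/3; weight (6/23)·(1/3) = 2/23.
If it is in chest 4 (prior 6/23): the guide has 4 equally likely choices, so probability 1/4; weight (6/23)·(1/4) = 3/46.
If it is in chest 5 (prior 5/23): the guide has 3 equally likely choices, so probability 1/3; weight (5/23)·(1/3) = 5/69.
The weights sum to 37/138.
So P(the ruby in chest 1 | the guide opened chest 2) = (1/23) / (37/138) = 6/37.

6/37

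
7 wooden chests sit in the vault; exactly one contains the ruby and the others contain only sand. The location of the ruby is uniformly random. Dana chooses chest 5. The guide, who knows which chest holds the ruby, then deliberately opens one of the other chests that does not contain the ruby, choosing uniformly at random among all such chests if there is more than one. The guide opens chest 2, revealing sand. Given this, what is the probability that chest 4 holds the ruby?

6/35

Consider each possible location of the ruby in turn.
If it is in any of chests 1, 3, 4, 6, and 7 (prior 1/7 each): the guide has 5 equally likely choices, so probability 1/5; weight (1/7)·(1/5) = 1/35 each.
If it is in chest 2 (prior 1/7): the guide opened chest 2, so this case is ruled out; weight (1/7)·0 = 0.
If it is in chest 5 (prior 1/7): the guide has 6 equally likely choices, so probability 1/6; weight (1/7)·(1/6) = 1/42.
The weights sum to 1/6.
So P(the ruby in chest 4 | the guide opened chest 2) = (1/35) / (1/6) = 6/35.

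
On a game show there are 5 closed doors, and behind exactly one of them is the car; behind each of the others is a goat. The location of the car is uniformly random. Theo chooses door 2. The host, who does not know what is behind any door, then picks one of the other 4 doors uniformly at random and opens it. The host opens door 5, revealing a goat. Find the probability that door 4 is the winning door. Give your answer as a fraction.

Condition on the true location of the car.
If it is behind any of doors 1, 2, 3, and 4 (prior 1/5 each): the host picks door 5 with probability 1/4 regardless, and it is not the prize; weight (1/5)·(1/4) = 1/20 each.
If it is behind door 5 (prior 1/5): the host opened door 5, so this case is ruled out; weight (1/5)·0 = 0.
The weights sum to 1/5.
So P(the car behind door 4 | the host opened door 5) = (1/20) / (1/5) = 1/4.

1/4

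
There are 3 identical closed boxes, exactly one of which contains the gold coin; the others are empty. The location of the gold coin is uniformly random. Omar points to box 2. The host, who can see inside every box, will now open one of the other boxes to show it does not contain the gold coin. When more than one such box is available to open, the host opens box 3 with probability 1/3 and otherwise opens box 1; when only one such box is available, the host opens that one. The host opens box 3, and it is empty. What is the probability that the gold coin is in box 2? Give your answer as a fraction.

Consider each possible location of the gold coin in turn.
If it is in box 1 (prior 1/3): only box 3 is available, probability 1; weight (1/3)·1 = 1/3.
If it is in box 2 (prior 1/3): box 3 is available, opened with probability 1/3; weight (1/3)·(1/3) = 1/9.
If it is in box 3 (prior 1/3): the host opened box 3, so this case is ruled out; weight (1/3)·0 = 0.
The weights sum to 4/9.
So P(the gold coin in box 2 | the host opened box 3) = (1/9) / (4/9) = 1/4.

1/4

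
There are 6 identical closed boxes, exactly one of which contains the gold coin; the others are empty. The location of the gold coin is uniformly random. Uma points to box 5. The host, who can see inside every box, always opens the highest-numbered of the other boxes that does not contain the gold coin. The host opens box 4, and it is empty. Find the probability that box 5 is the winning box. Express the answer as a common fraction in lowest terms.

0

Condition on the true location of the gold coin.
If it is in any of boxes 1, 2, 3, and 5 (prior 1/6 each): the host would have opened box 6 instead, probability 0; weight (1/6)·0 = 0 each.
If it is in box 4 (prior 1/6): the host opened box 4, so this case is ruled out; weight (1/6)·0 = 0.
If it is in box 6 (prior 1/6): box 4 is the highest-numbered option available, probability 1; weight (1/6)·1 = 1/6.
The weights sum to 1/6.
So P(the gold coin in box 5 | the host opened box 4) = 0 / (1/6) = 0.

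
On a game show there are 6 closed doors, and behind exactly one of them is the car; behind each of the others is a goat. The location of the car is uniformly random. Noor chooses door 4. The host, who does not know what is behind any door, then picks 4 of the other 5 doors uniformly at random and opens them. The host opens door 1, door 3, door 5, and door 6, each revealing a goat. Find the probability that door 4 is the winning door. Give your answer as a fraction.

Because the host chose which doors to open without knowing where the car is, the choice is independent of the prize location. Learning that none of the 4 opened doors holds the car simply rules out those 4 locations and leaves the remaining 2 doors still equally likely by symmetry.
So P(the car behind door 4) = 1/2.

1/2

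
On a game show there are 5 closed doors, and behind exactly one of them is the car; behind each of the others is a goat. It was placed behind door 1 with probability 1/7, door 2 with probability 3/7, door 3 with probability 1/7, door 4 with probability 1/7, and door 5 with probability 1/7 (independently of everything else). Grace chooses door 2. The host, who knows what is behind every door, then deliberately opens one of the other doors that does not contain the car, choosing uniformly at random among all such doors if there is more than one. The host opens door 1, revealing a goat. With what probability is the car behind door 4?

4/21

Condition on the true location of the car.
If it is behind door 1 (prior 1/7): the host opened door 1, so this case is ruled out; weight (1/7)·0 = 0.
If it is behind door 2 (prior 3/7): the host has 4 equally likely choices, so probability 1/4; weight (3/7)·(1/4) = 3/28.
If it is behind any of doors 3, 4, and 5 (prior 1/7 each): the host has 3 equally likely choices, so probability 1/3; weight (1/7)·(1/3) = 1/21 each.
The weights sum to 1/4.
So P(the car behind door 4 | the host opened door 1) = (1/21) / (1/4) = 4/21.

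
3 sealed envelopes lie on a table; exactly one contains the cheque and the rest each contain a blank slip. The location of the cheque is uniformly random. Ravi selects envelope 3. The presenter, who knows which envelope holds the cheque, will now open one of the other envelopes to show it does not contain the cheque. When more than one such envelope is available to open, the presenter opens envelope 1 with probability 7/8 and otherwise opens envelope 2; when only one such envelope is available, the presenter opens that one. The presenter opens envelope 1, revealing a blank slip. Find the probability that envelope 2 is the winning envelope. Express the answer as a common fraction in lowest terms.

Consider each possible location of the cheque in turn.
If it is in envelope 1 (prior 1/3): the presenter opened envelope 1, so this case is ruled out; weight (1/3)·0 = 0.
If it is in envelope 2 (prior 1/3): only envelope 1 is available, probability 1; weight (1/3)·1 = 1/3.
If it is in envelope 3 (prior 1/3): envelope 1 is available, opened with probability 7/8; weight (1/3)·(7/8) = 7/24.
The weights sum to 5/8.
So P(the cheque in envelope 2 | the presenter opened envelope 1) = (1/3) / (5/8) = 8/15.

8/15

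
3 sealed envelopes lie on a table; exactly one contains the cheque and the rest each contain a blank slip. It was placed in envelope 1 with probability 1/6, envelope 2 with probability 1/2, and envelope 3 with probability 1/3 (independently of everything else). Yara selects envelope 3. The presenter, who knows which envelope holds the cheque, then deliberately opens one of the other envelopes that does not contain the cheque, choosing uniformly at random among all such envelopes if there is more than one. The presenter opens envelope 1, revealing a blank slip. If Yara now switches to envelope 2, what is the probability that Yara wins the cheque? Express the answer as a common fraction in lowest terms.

3/4

Consider each possible location of the cheque in turn.
If it is in envelope 1 (prior 1/6): the presenter opened envelope 1, so this case is ruled out; weight (1/6)·0 = 0.
If it is in envelope 2 (prior 1/2): the presenter has no choice, probability 1; weight (1/2)·1 = 1/2.
If it is in envelope 3 (prior 1/3): the presenter has 2 equally likely choices, so probability 1/2; weight (1/3)·(1/2) = 1/6.
The weights sum to 2/3.
So P(the cheque in envelope 2 | the presenter opened envelope 1) = (1/2) / (2/3) = 3/4.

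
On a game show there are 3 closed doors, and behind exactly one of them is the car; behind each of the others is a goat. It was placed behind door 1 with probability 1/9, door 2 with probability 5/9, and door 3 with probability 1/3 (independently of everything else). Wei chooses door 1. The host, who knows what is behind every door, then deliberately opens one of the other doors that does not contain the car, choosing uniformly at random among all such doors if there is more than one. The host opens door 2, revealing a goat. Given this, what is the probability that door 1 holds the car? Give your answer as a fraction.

1/7

Condition on the true location of the car.
If it is behind door 1 (prior 1/9): the host has 2 equally likely choices, so probability 1/2; weight (1/9)·(1/2) = 1/18.
If it is behind door 2 (prior 5/9): the host opened door 2, so this case is ruled out; weight (5/9)·0 = 0.
If it is behind door 3 (prior 1/3): the host has no choice, probability 1; weight (1/3)·1 = 1/3.
The weights sum to 7/18.
So P(the car behind door 1 | the host opened door 2) = (1/18) / (7/18) = 1/7.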